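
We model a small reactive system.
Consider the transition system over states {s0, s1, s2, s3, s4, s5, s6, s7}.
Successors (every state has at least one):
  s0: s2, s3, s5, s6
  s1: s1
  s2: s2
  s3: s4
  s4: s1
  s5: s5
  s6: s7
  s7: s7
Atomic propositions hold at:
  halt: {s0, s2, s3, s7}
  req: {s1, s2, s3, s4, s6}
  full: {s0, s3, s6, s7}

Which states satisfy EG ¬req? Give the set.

{s0, s5, s7}

Sat(¬req) = {s0, s5, s7}
EG ¬req: greatest fixpoint, start Z0 = {s0, s5, s7}, keep only states in Sat with some successor in Z. Already a fixed point.
Sat(EG ¬req) = {s0, s5, s7}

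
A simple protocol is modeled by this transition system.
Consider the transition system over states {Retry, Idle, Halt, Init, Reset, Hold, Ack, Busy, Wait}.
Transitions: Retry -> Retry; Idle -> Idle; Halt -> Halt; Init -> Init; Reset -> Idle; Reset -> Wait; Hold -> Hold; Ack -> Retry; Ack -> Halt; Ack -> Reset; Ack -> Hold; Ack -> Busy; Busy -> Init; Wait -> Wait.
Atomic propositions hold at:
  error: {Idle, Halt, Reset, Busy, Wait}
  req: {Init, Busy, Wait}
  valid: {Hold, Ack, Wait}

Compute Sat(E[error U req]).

{Init, Reset, Busy, Wait}

E[error U req]: least fixpoint, start Z0 = Sat(req) = {Init, Busy, Wait}, add states in Sat(error) with some successor in Z. Z1 = {Init, Reset, Busy, Wait}; fixed.
Sat(E[error U req]) = {Init, Reset, Busy, Wait}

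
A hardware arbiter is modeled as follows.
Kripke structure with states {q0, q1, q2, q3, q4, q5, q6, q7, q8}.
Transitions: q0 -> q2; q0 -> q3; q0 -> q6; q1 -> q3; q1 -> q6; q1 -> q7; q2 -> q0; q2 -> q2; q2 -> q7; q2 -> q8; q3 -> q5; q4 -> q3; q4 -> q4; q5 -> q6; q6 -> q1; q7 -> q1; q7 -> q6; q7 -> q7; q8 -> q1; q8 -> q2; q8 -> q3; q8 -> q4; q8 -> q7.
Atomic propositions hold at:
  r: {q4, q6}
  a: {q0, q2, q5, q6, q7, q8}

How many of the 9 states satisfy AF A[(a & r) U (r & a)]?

3

Sat(a & r) = {q6}
Sat(r & a) = {q6}
A[(a & r) U (r & a)]: least fixpoint, start Z0 = Sat((r & a)) = {q6}, add states in Sat(a & r) with every successor in Z. Already a fixed point.
Sat(A[(a & r) U (r & a)]) = {q6}
AF A[(a & r) U (r & a)]: least fixpoint, start Z0 = {q6}, add states with every successor in Z. Z1 = {q5, q6}; Z2 = {q3, q5, q6}; fixed.
Sat(AF A[(a & r) U (r & a)]) = {q3, q5, q6}
|Sat(AF A[(a & r) U (r & a)])| = |{q3, q5, q6}| = 3.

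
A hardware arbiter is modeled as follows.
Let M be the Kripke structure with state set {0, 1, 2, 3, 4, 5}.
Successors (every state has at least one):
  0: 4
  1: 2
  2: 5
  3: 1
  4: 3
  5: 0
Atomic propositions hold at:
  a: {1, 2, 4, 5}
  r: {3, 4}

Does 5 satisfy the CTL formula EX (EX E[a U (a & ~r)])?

No

Sat(~r) = {0, 1, 2, 5}
Sat(a & ~r) = {1, 2, 5}
E[a U (a & ~r)]: least fixpoint, start Z0 = Sat((a & ~r)) = {1, 2, 5}, add states in Sat(a) with some successor in Z. Already a fixed point.
Sat(E[a U (a & ~r)]) = {1, 2, 5}
Sat(EX E[a U (a & ~r)]) = {s : some successor in {1, 2, 5}} = {1, 2, 3}
Sat(EX (EX E[a U (a & ~r)])) = {s : some successor in {1, 2, 3}} = {1, 3, 4}
5 ∉ Sat(EX (EX E[a U (a & ~r)])) = {1, 3, 4}, so the formula does not hold at 5.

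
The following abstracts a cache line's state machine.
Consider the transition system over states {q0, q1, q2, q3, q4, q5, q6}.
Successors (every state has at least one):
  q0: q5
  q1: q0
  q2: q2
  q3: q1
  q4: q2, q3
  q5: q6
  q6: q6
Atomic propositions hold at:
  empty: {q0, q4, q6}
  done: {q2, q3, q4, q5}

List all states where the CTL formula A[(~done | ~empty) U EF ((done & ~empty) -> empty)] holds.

Sat(~done) = {q0, q1, q6}
Sat(~empty) = {q1, q2, q3, q5}
Sat(~done | ~empty) = {q0, q1, q2, q3, q5, q6}
Sat(done & ~empty) = {q2, q3, q5}
Sat((done & ~empty) -> empty) = {q0, q1, q4, q6}
EF ((done & ~empty) -> empty): least fixpoint, start Z0 = {q0, q1, q4, q6}, add states with some successor in Z. Z1 = {q0, q1, q3, q4, q5, q6}; fixed.
Sat(EF ((done & ~empty) -> empty)) = {q0, q1, q3, q4, q5, q6}
A[(~done | ~empty) U EF ((done & ~empty) -> empty)]: least fixpoint, start Z0 = Sat(EF ((done & ~empty) -> empty)) = {q0, q1, q3, q4, q5, q6}, add states in Sat(~done | ~empty) with every successor in Z. Already a fixed point.
Sat(A[(~done | ~empty) U EF ((done & ~empty) -> empty)]) = {q0, q1, q3, q4, q5, q6}

{q0, q1, q3, q4, q5, q6}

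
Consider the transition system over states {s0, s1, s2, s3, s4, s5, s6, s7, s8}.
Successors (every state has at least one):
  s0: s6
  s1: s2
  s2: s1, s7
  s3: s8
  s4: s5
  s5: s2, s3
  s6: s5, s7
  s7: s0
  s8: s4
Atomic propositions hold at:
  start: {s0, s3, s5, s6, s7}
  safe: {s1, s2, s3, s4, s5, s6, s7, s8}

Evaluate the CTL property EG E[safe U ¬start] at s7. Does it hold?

Sat(¬start) = {s1, s2, s4, s8}
E[safe U ¬start]: least fixpoint, start Z0 = Sat(¬start) = {s1, s2, s4, s8}, add states in Sat(safe) with some successor in Z. Z1 = {s1, s2, s3, s4, s5, s8}; Z2 = {s1, s2, s3, s4, s5, s6, s8}; fixed.
Sat(E[safe U ¬start]) = {s1, s2, s3, s4, s5, s6, s8}
EG E[safe U ¬start]: greatest fixpoint, start Z0 = {s1, s2, s3, s4, s5, s6, s8}, keep only states in Sat with some successor in Z. Already a fixed point.
Sat(EG E[safe U ¬start]) = {s1, s2, s3, s4, s5, s6, s8}
s7 ∉ Sat(EG E[safe U ¬start]) = {s1, s2, s3, s4, s5, s6, s8}, so the formula does not hold at s7.

No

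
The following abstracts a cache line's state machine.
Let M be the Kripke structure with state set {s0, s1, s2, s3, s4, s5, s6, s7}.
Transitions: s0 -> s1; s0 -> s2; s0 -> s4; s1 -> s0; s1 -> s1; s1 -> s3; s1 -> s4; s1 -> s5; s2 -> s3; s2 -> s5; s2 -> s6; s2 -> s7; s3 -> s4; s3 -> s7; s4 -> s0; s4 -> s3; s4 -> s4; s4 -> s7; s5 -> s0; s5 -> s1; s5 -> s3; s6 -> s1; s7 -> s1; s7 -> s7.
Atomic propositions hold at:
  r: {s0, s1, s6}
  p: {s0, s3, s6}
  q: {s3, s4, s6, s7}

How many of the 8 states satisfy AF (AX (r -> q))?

2

Sat(r -> q) = {s2, s3, s4, s5, s6, s7}
Sat(AX (r -> q)) = {s : every successor in {s2, s3, s4, s5, s6, s7}} = {s2, s3}
AF (AX (r -> q)): least fixpoint, start Z0 = {s2, s3}, add states with every successor in Z. Already a fixed point.
Sat(AF (AX (r -> q))) = {s2, s3}
|Sat(AF (AX (r -> q)))| = |{s2, s3}| = 2.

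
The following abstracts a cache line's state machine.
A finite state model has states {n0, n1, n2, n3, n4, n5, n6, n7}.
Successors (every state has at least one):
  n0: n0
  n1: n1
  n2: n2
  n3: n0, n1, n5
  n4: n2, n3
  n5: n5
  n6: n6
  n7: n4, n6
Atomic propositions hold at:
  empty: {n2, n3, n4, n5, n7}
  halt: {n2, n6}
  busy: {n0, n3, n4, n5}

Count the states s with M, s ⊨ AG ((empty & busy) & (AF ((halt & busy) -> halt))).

Sat(empty & busy) = {n3, n4, n5}
Sat(halt & busy) = ∅
Sat((halt & busy) -> halt) = {n0, n1, n2, n3, n4, n5, n6, n7}
AF ((halt & busy) -> halt): least fixpoint, start Z0 = {n0, n1, n2, n3, n4, n5, n6, n7}, add states with every successor in Z. Already a fixed point.
Sat(AF ((halt & busy) -> halt)) = {n0, n1, n2, n3, n4, n5, n6, n7}
Sat((empty & busy) & (AF ((halt & busy) -> halt))) = {n3, n4, n5}
AG ((empty & busy) & (AF ((halt & busy) -> halt))): greatest fixpoint, start Z0 = {n3, n4, n5}, keep only states in Sat with every successor in Z. Z1 = {n5}; fixed.
Sat(AG ((empty & busy) & (AF ((halt & busy) -> halt)))) = {n5}
|Sat(AG ((empty & busy) & (AF ((halt & busy) -> halt))))| = |{n5}| = 1.

1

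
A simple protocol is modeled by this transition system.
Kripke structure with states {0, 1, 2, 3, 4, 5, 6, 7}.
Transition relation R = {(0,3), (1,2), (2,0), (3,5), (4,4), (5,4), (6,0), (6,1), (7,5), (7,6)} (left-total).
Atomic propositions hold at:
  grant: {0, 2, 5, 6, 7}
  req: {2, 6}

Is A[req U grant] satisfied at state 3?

A[req U grant]: least fixpoint, start Z0 = Sat(grant) = {0, 2, 5, 6, 7}, add states in Sat(req) with every successor in Z. Already a fixed point.
Sat(A[req U grant]) = {0, 2, 5, 6, 7}
3 ∉ Sat(A[req U grant]) = {0, 2, 5, 6, 7}, so the formula does not hold at 3.

No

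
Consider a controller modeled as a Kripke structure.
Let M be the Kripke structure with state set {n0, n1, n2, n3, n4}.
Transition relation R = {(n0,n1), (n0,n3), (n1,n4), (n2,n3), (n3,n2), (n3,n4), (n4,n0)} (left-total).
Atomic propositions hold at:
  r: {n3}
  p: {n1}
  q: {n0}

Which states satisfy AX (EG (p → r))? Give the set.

Sat(p → r) = {n0, n2, n3, n4}
EG (p → r): greatest fixpoint, start Z0 = {n0, n2, n3, n4}, keep only states in Sat with some successor in Z. Already a fixed point.
Sat(EG (p → r)) = {n0, n2, n3, n4}
Sat(AX (EG (p → r))) = {s : every successor in {n0, n2, n3, n4}} = {n1, n2, n3, n4}

{n1, n2, n3, n4}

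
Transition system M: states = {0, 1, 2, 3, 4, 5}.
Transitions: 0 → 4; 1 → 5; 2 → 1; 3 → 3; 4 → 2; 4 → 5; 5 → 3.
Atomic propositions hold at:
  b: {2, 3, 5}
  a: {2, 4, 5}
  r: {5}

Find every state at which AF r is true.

{0, 1, 2, 4, 5}

AF r: least fixpoint, start Z0 = {5}, add states with every successor in Z. Z1 = {1, 5}; Z2 = {1, 2, 5}; Z3 = {1, 2, 4, 5}; Z4 = {0, 1, 2, 4, 5}; fixed.
Sat(AF r) = {0, 1, 2, 4, 5}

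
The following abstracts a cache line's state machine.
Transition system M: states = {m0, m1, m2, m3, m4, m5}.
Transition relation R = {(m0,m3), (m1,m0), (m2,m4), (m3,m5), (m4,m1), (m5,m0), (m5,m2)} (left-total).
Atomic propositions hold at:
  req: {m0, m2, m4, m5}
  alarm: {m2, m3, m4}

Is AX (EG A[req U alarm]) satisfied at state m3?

A[req U alarm]: least fixpoint, start Z0 = Sat(alarm) = {m2, m3, m4}, add states in Sat(req) with every successor in Z. Z1 = {m0, m2, m3, m4}; Z2 = {m0, m2, m3, m4, m5}; fixed.
Sat(A[req U alarm]) = {m0, m2, m3, m4, m5}
EG A[req U alarm]: greatest fixpoint, start Z0 = {m0, m2, m3, m4, m5}, keep only states in Sat with some successor in Z. Z1 = {m0, m2, m3, m5}; Z2 = {m0, m3, m5}; fixed.
Sat(EG A[req U alarm]) = {m0, m3, m5}
Sat(AX (EG A[req U alarm])) = {s : every successor in {m0, m3, m5}} = {m0, m1, m3}
m3 ∈ Sat(AX (EG A[req U alarm])) = {m0, m1, m3}, so the formula holds at m3.

Yes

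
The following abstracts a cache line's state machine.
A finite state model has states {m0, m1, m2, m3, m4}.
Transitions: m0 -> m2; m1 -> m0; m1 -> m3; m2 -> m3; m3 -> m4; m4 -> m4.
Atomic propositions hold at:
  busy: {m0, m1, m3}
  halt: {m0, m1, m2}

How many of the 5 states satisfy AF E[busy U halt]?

3

E[busy U halt]: least fixpoint, start Z0 = Sat(halt) = {m0, m1, m2}, add states in Sat(busy) with some successor in Z. Already a fixed point.
Sat(E[busy U halt]) = {m0, m1, m2}
AF E[busy U halt]: least fixpoint, start Z0 = {m0, m1, m2}, add states with every successor in Z. Already a fixed point.
Sat(AF E[busy U halt]) = {m0, m1, m2}
|Sat(AF E[busy U halt])| = |{m0, m1, m2}| = 3.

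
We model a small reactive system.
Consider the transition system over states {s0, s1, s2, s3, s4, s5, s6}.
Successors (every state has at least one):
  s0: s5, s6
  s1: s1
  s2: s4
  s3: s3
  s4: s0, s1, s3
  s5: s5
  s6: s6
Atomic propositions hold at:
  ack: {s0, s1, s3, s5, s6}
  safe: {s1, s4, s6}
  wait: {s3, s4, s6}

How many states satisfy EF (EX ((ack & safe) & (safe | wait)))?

5

Sat(ack & safe) = {s1, s6}
Sat(safe | wait) = {s1, s3, s4, s6}
Sat((ack & safe) & (safe | wait)) = {s1, s6}
Sat(EX ((ack & safe) & (safe | wait))) = {s : some successor in {s1, s6}} = {s0, s1, s4, s6}
EF (EX ((ack & safe) & (safe | wait))): least fixpoint, start Z0 = {s0, s1, s4, s6}, add states with some successor in Z. Z1 = {s0, s1, s2, s4, s6}; fixed.
Sat(EF (EX ((ack & safe) & (safe | wait)))) = {s0, s1, s2, s4, s6}
|Sat(EF (EX ((ack & safe) & (safe | wait))))| = |{s0, s1, s2, s4, s6}| = 5.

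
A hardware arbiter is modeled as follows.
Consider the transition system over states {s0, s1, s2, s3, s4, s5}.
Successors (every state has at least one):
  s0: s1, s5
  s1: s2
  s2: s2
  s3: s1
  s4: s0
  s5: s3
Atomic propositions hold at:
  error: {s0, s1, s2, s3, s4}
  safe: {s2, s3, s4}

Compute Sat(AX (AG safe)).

AG safe: greatest fixpoint, start Z0 = {s2, s3, s4}, keep only states in Sat with every successor in Z. Z1 = {s2}; fixed.
Sat(AG safe) = {s2}
Sat(AX (AG safe)) = {s : every successor in {s2}} = {s1, s2}

{s1, s2}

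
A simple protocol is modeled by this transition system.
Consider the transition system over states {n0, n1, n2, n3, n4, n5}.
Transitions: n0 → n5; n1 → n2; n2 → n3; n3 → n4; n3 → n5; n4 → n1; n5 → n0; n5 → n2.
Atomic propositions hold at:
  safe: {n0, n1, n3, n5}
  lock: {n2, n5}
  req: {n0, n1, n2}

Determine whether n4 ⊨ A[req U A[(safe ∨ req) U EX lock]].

No

Sat(safe ∨ req) = {n0, n1, n2, n3, n5}
Sat(EX lock) = {s : some successor in {n2, n5}} = {n0, n1, n3, n5}
A[(safe ∨ req) U EX lock]: least fixpoint, start Z0 = Sat(EX lock) = {n0, n1, n3, n5}, add states in Sat(safe ∨ req) with every successor in Z. Z1 = {n0, n1, n2, n3, n5}; fixed.
Sat(A[(safe ∨ req) U EX lock]) = {n0, n1, n2, n3, n5}
A[req U A[(safe ∨ req) U EX lock]]: least fixpoint, start Z0 = Sat(A[(safe ∨ req) U EX lock]) = {n0, n1, n2, n3, n5}, add states in Sat(req) with every successor in Z. Already a fixed point.
Sat(A[req U A[(safe ∨ req) U EX lock]]) = {n0, n1, n2, n3, n5}
n4 ∉ Sat(A[req U A[(safe ∨ req) U EX lock]]) = {n0, n1, n2, n3, n5}, so the formula does not hold at n4.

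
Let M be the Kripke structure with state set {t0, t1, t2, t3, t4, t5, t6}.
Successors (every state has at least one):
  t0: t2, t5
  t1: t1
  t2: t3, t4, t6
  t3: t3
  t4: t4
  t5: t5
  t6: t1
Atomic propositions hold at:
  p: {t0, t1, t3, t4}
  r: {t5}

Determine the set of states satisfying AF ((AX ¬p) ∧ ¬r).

{t0}

Sat(¬p) = {t2, t5, t6}
Sat(AX ¬p) = {s : every successor in {t2, t5, t6}} = {t0, t5}
Sat(¬r) = {t0, t1, t2, t3, t4, t6}
Sat((AX ¬p) ∧ ¬r) = {t0}
AF ((AX ¬p) ∧ ¬r): least fixpoint, start Z0 = {t0}, add states with every successor in Z. Already a fixed point.
Sat(AF ((AX ¬p) ∧ ¬r)) = {t0}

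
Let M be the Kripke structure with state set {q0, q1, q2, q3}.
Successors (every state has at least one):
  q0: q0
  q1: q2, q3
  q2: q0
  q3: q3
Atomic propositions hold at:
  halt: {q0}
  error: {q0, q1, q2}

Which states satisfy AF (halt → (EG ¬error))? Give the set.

{q1, q2, q3}

Sat(¬error) = {q3}
EG ¬error: greatest fixpoint, start Z0 = {q3}, keep only states in Sat with some successor in Z. Already a fixed point.
Sat(EG ¬error) = {q3}
Sat(halt → (EG ¬error)) = {q1, q2, q3}
AF (halt → (EG ¬error)): least fixpoint, start Z0 = {q1, q2, q3}, add states with every successor in Z. Already a fixed point.
Sat(AF (halt → (EG ¬error))) = {q1, q2, q3}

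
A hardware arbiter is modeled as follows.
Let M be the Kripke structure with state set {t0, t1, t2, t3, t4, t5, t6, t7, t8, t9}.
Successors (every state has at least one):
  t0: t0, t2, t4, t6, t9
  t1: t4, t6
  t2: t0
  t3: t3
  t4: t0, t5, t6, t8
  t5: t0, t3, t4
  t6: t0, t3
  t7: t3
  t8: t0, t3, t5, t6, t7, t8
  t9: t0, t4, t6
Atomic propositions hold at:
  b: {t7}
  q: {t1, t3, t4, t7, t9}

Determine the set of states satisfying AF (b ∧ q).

{t7}

Sat(b ∧ q) = {t7}
AF (b ∧ q): least fixpoint, start Z0 = {t7}, add states with every successor in Z. Already a fixed point.
Sat(AF (b ∧ q)) = {t7}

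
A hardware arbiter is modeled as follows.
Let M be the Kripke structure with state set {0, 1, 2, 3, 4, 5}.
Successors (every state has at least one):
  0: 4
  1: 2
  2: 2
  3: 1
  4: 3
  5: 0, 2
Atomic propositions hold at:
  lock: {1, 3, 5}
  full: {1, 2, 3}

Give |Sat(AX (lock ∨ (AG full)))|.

AG full: greatest fixpoint, start Z0 = {1, 2, 3}, keep only states in Sat with every successor in Z. Already a fixed point.
Sat(AG full) = {1, 2, 3}
Sat(lock ∨ (AG full)) = {1, 2, 3, 5}
Sat(AX (lock ∨ (AG full))) = {s : every successor in {1, 2, 3, 5}} = {1, 2, 3, 4}
|Sat(AX (lock ∨ (AG full)))| = |{1, 2, 3, 4}| = 4.

4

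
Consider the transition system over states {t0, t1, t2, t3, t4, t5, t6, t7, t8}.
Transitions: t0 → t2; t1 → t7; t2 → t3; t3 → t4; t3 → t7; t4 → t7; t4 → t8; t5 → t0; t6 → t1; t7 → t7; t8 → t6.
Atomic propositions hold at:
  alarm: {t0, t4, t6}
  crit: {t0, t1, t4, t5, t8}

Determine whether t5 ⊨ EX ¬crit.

Sat(¬crit) = {t2, t3, t6, t7}
Sat(EX ¬crit) = {s : some successor in {t2, t3, t6, t7}} = {t0, t1, t2, t3, t4, t7, t8}
t5 ∉ Sat(EX ¬crit) = {t0, t1, t2, t3, t4, t7, t8}, so the formula does not hold at t5.

No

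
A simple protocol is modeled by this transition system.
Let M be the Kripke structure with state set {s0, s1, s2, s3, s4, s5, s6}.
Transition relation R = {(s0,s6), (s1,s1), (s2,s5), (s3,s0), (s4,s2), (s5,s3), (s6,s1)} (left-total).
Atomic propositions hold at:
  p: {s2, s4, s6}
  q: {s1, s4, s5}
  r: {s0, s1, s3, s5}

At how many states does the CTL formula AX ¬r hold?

Sat(¬r) = {s2, s4, s6}
Sat(AX ¬r) = {s : every successor in {s2, s4, s6}} = {s0, s4}
|Sat(AX ¬r)| = |{s0, s4}| = 2.

2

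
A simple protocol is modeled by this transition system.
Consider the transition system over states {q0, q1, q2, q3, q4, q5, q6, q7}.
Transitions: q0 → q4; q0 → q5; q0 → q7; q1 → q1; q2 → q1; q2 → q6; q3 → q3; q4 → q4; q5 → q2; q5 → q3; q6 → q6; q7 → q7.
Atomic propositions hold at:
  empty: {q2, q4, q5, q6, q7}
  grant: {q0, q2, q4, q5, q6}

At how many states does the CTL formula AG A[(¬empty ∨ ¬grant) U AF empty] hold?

Sat(¬empty) = {q0, q1, q3}
Sat(¬grant) = {q1, q3, q7}
Sat(¬empty ∨ ¬grant) = {q0, q1, q3, q7}
AF empty: least fixpoint, start Z0 = {q2, q4, q5, q6, q7}, add states with every successor in Z. Z1 = {q0, q2, q4, q5, q6, q7}; fixed.
Sat(AF empty) = {q0, q2, q4, q5, q6, q7}
A[(¬empty ∨ ¬grant) U AF empty]: least fixpoint, start Z0 = Sat(AF empty) = {q0, q2, q4, q5, q6, q7}, add states in Sat(¬empty ∨ ¬grant) with every successor in Z. Already a fixed point.
Sat(A[(¬empty ∨ ¬grant) U AF empty]) = {q0, q2, q4, q5, q6, q7}
AG A[(¬empty ∨ ¬grant) U AF empty]: greatest fixpoint, start Z0 = {q0, q2, q4, q5, q6, q7}, keep only states in Sat with every successor in Z. Z1 = {q0, q4, q6, q7}; Z2 = {q4, q6, q7}; fixed.
Sat(AG A[(¬empty ∨ ¬grant) U AF empty]) = {q4, q6, q7}
|Sat(AG A[(¬empty ∨ ¬grant) U AF empty])| = |{q4, q6, q7}| = 3.

3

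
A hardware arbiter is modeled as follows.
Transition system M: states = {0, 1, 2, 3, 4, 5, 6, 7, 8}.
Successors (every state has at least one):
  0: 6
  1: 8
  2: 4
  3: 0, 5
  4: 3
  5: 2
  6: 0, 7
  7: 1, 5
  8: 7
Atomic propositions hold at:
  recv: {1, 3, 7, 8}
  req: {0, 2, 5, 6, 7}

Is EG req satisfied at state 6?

Yes

EG req: greatest fixpoint, start Z0 = {0, 2, 5, 6, 7}, keep only states in Sat with some successor in Z. Z1 = {0, 5, 6, 7}; Z2 = {0, 6, 7}; Z3 = {0, 6}; fixed.
Sat(EG req) = {0, 6}
6 ∈ Sat(EG req) = {0, 6}, so the formula holds at 6.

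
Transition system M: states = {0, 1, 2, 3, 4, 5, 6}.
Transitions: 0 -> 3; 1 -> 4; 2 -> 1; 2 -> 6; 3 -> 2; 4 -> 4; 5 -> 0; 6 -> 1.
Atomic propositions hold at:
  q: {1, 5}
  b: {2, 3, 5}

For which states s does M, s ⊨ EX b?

Sat(EX b) = {s : some successor in {2, 3, 5}} = {0, 3}

{0, 3}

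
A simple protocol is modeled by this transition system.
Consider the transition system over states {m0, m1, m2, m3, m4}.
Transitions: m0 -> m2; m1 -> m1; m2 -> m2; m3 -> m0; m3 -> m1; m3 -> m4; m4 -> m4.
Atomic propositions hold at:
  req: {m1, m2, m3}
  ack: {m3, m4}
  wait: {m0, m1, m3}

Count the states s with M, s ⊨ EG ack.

EG ack: greatest fixpoint, start Z0 = {m3, m4}, keep only states in Sat with some successor in Z. Already a fixed point.
Sat(EG ack) = {m3, m4}
|Sat(EG ack)| = |{m3, m4}| = 2.

2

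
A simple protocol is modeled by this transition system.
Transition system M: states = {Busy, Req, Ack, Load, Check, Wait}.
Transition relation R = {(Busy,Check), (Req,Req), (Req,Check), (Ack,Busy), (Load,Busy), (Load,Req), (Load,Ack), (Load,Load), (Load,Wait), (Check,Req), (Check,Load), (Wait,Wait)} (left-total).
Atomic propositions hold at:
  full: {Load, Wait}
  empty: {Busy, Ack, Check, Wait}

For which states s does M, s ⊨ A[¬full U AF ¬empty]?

{Busy, Req, Ack, Load, Check}

Sat(¬full) = {Busy, Req, Ack, Check}
Sat(¬empty) = {Req, Load}
AF ¬empty: least fixpoint, start Z0 = {Req, Load}, add states with every successor in Z. Z1 = {Req, Load, Check}; Z2 = {Busy, Req, Load, Check}; Z3 = {Busy, Req, Ack, Load, Check}; fixed.
Sat(AF ¬empty) = {Busy, Req, Ack, Load, Check}
A[¬full U AF ¬empty]: least fixpoint, start Z0 = Sat(AF ¬empty) = {Busy, Req, Ack, Load, Check}, add states in Sat(¬full) with every successor in Z. Already a fixed point.
Sat(A[¬full U AF ¬empty]) = {Busy, Req, Ack, Load, Check}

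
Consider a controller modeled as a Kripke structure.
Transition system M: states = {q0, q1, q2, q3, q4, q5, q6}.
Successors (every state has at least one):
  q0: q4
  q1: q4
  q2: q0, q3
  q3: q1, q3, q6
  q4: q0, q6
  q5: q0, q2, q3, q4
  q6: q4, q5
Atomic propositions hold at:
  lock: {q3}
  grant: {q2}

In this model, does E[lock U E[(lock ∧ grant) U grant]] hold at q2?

Yes

Sat(lock ∧ grant) = ∅
E[(lock ∧ grant) U grant]: least fixpoint, start Z0 = Sat(grant) = {q2}, add states in Sat(lock ∧ grant) with some successor in Z. Already a fixed point.
Sat(E[(lock ∧ grant) U grant]) = {q2}
E[lock U E[(lock ∧ grant) U grant]]: least fixpoint, start Z0 = Sat(E[(lock ∧ grant) U grant]) = {q2}, add states in Sat(lock) with some successor in Z. Already a fixed point.
Sat(E[lock U E[(lock ∧ grant) U grant]]) = {q2}
q2 ∈ Sat(E[lock U E[(lock ∧ grant) U grant]]) = {q2}, so the formula holds at q2.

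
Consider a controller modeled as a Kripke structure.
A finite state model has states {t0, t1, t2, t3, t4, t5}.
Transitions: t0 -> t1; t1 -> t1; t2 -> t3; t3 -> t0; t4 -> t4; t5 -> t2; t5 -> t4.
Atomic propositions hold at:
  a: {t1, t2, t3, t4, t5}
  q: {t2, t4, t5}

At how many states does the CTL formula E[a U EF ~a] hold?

4

Sat(~a) = {t0}
EF ~a: least fixpoint, start Z0 = {t0}, add states with some successor in Z. Z1 = {t0, t3}; Z2 = {t0, t2, t3}; Z3 = {t0, t2, t3, t5}; fixed.
Sat(EF ~a) = {t0, t2, t3, t5}
E[a U EF ~a]: least fixpoint, start Z0 = Sat(EF ~a) = {t0, t2, t3, t5}, add states in Sat(a) with some successor in Z. Already a fixed point.
Sat(E[a U EF ~a]) = {t0, t2, t3, t5}
|Sat(E[a U EF ~a])| = |{t0, t2, t3, t5}| = 4.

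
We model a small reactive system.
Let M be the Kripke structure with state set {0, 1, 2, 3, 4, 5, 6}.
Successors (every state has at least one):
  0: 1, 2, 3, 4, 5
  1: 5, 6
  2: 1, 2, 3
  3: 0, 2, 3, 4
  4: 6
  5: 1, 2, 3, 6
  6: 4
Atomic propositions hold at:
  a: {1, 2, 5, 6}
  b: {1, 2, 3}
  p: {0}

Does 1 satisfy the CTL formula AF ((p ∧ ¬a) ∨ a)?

Yes

Sat(¬a) = {0, 3, 4}
Sat(p ∧ ¬a) = {0}
Sat((p ∧ ¬a) ∨ a) = {0, 1, 2, 5, 6}
AF ((p ∧ ¬a) ∨ a): least fixpoint, start Z0 = {0, 1, 2, 5, 6}, add states with every successor in Z. Z1 = {0, 1, 2, 4, 5, 6}; fixed.
Sat(AF ((p ∧ ¬a) ∨ a)) = {0, 1, 2, 4, 5, 6}
1 ∈ Sat(AF ((p ∧ ¬a) ∨ a)) = {0, 1, 2, 4, 5, 6}, so the formula holds at 1.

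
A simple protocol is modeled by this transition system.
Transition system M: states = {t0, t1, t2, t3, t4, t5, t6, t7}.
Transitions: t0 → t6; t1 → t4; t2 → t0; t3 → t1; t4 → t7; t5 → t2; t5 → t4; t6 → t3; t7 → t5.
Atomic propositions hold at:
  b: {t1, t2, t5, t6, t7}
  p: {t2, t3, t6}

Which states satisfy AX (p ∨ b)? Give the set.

Sat(p ∨ b) = {t1, t2, t3, t5, t6, t7}
Sat(AX (p ∨ b)) = {s : every successor in {t1, t2, t3, t5, t6, t7}} = {t0, t3, t4, t6, t7}

{t0, t3, t4, t6, t7}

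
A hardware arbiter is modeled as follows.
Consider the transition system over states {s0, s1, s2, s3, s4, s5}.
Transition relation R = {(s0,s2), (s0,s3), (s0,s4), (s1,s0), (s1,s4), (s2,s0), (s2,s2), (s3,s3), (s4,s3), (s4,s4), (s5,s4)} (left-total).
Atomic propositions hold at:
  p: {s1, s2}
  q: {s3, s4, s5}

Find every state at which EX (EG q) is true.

{s0, s1, s3, s4, s5}

EG q: greatest fixpoint, start Z0 = {s3, s4, s5}, keep only states in Sat with some successor in Z. Already a fixed point.
Sat(EG q) = {s3, s4, s5}
Sat(EX (EG q)) = {s : some successor in {s3, s4, s5}} = {s0, s1, s3, s4, s5}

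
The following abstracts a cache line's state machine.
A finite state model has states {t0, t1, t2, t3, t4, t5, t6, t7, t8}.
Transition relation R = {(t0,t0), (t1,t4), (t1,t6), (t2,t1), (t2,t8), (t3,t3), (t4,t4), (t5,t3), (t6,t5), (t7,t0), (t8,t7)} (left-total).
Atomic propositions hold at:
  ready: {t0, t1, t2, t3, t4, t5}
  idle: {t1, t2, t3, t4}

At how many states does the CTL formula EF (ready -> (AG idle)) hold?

AG idle: greatest fixpoint, start Z0 = {t1, t2, t3, t4}, keep only states in Sat with every successor in Z. Z1 = {t3, t4}; fixed.
Sat(AG idle) = {t3, t4}
Sat(ready -> (AG idle)) = {t3, t4, t6, t7, t8}
EF (ready -> (AG idle)): least fixpoint, start Z0 = {t3, t4, t6, t7, t8}, add states with some successor in Z. Z1 = {t1, t2, t3, t4, t5, t6, t7, t8}; fixed.
Sat(EF (ready -> (AG idle))) = {t1, t2, t3, t4, t5, t6, t7, t8}
|Sat(EF (ready -> (AG idle)))| = |{t1, t2, t3, t4, t5, t6, t7, t8}| = 8.

8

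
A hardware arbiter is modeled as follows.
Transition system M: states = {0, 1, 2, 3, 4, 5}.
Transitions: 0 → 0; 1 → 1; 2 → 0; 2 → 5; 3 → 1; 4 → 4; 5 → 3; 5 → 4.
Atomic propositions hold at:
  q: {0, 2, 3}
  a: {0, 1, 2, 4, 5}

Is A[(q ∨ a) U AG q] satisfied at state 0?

Yes

Sat(q ∨ a) = {0, 1, 2, 3, 4, 5}
AG q: greatest fixpoint, start Z0 = {0, 2, 3}, keep only states in Sat with every successor in Z. Z1 = {0}; fixed.
Sat(AG q) = {0}
A[(q ∨ a) U AG q]: least fixpoint, start Z0 = Sat(AG q) = {0}, add states in Sat(q ∨ a) with every successor in Z. Already a fixed point.
Sat(A[(q ∨ a) U AG q]) = {0}
0 ∈ Sat(A[(q ∨ a) U AG q]) = {0}, so the formula holds at 0.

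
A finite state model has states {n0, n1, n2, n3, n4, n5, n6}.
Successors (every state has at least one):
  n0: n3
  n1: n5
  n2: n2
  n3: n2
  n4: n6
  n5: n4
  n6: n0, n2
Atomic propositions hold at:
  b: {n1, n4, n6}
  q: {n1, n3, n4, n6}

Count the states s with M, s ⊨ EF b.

4

EF b: least fixpoint, start Z0 = {n1, n4, n6}, add states with some successor in Z. Z1 = {n1, n4, n5, n6}; fixed.
Sat(EF b) = {n1, n4, n5, n6}
|Sat(EF b)| = |{n1, n4, n5, n6}| = 4.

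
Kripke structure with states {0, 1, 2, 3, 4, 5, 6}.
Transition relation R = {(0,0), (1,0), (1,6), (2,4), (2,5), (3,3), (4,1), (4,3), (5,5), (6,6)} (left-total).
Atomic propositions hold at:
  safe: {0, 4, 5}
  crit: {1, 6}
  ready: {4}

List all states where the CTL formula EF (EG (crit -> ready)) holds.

{0, 1, 2, 3, 4, 5}

Sat(crit -> ready) = {0, 2, 3, 4, 5}
EG (crit -> ready): greatest fixpoint, start Z0 = {0, 2, 3, 4, 5}, keep only states in Sat with some successor in Z. Already a fixed point.
Sat(EG (crit -> ready)) = {0, 2, 3, 4, 5}
EF (EG (crit -> ready)): least fixpoint, start Z0 = {0, 2, 3, 4, 5}, add states with some successor in Z. Z1 = {0, 1, 2, 3, 4, 5}; fixed.
Sat(EF (EG (crit -> ready))) = {0, 1, 2, 3, 4, 5}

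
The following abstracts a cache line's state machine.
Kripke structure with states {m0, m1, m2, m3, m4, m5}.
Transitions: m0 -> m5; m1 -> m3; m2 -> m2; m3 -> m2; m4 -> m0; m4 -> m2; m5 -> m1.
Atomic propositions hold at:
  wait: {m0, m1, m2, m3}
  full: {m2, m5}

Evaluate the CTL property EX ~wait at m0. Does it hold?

Sat(~wait) = {m4, m5}
Sat(EX ~wait) = {s : some successor in {m4, m5}} = {m0}
m0 ∈ Sat(EX ~wait) = {m0}, so the formula holds at m0.

Yes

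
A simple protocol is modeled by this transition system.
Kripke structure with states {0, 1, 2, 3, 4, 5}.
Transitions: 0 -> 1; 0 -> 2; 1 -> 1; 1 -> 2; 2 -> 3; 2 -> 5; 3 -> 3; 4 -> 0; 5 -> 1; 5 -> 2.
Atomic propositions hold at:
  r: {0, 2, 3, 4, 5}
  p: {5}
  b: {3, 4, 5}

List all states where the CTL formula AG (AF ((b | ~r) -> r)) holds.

{3}

Sat(~r) = {1}
Sat(b | ~r) = {1, 3, 4, 5}
Sat((b | ~r) -> r) = {0, 2, 3, 4, 5}
AF ((b | ~r) -> r): least fixpoint, start Z0 = {0, 2, 3, 4, 5}, add states with every successor in Z. Already a fixed point.
Sat(AF ((b | ~r) -> r)) = {0, 2, 3, 4, 5}
AG (AF ((b | ~r) -> r)): greatest fixpoint, start Z0 = {0, 2, 3, 4, 5}, keep only states in Sat with every successor in Z. Z1 = {2, 3, 4}; Z2 = {3}; fixed.
Sat(AG (AF ((b | ~r) -> r))) = {3}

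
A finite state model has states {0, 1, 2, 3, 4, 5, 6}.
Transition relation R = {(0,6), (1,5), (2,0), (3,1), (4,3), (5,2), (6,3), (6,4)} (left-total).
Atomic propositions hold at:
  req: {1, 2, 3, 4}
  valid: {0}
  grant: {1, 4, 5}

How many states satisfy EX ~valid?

Sat(~valid) = {1, 2, 3, 4, 5, 6}
Sat(EX ~valid) = {s : some successor in {1, 2, 3, 4, 5, 6}} = {0, 1, 3, 4, 5, 6}
|Sat(EX ~valid)| = |{0, 1, 3, 4, 5, 6}| = 6.

6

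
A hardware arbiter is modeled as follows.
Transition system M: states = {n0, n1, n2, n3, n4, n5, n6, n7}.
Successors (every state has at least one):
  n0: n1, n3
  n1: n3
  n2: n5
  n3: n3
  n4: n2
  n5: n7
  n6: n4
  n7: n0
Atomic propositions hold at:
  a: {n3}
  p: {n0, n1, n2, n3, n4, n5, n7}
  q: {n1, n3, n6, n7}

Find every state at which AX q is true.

Sat(AX q) = {s : every successor in {n1, n3, n6, n7}} = {n0, n1, n3, n5}

{n0, n1, n3, n5}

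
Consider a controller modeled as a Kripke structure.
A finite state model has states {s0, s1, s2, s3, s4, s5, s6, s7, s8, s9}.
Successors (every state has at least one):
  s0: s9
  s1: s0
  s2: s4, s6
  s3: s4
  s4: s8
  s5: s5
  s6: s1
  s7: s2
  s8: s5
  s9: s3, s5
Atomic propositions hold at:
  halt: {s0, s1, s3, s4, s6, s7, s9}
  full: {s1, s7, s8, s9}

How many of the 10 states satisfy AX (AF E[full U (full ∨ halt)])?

Sat(full ∨ halt) = {s0, s1, s3, s4, s6, s7, s8, s9}
E[full U (full ∨ halt)]: least fixpoint, start Z0 = Sat((full ∨ halt)) = {s0, s1, s3, s4, s6, s7, s8, s9}, add states in Sat(full) with some successor in Z. Already a fixed point.
Sat(E[full U (full ∨ halt)]) = {s0, s1, s3, s4, s6, s7, s8, s9}
AF E[full U (full ∨ halt)]: least fixpoint, start Z0 = {s0, s1, s3, s4, s6, s7, s8, s9}, add states with every successor in Z. Z1 = {s0, s1, s2, s3, s4, s6, s7, s8, s9}; fixed.
Sat(AF E[full U (full ∨ halt)]) = {s0, s1, s2, s3, s4, s6, s7, s8, s9}
Sat(AX (AF E[full U (full ∨ halt)])) = {s : every successor in {s0, s1, s2, s3, s4, s6, s7, s8, s9}} = {s0, s1, s2, s3, s4, s6, s7}
|Sat(AX (AF E[full U (full ∨ halt)]))| = |{s0, s1, s2, s3, s4, s6, s7}| = 7.

7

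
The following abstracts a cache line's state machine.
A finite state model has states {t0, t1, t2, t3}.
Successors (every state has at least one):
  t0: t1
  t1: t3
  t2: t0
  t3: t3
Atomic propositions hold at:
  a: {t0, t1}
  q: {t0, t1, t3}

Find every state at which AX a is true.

Sat(AX a) = {s : every successor in {t0, t1}} = {t0, t2}

{t0, t2}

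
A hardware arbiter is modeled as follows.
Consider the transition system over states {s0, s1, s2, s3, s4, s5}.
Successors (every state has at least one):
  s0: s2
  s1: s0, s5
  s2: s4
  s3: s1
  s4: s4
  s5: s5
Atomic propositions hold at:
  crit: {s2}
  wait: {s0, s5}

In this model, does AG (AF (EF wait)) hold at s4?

EF wait: least fixpoint, start Z0 = {s0, s5}, add states with some successor in Z. Z1 = {s0, s1, s5}; Z2 = {s0, s1, s3, s5}; fixed.
Sat(EF wait) = {s0, s1, s3, s5}
AF (EF wait): least fixpoint, start Z0 = {s0, s1, s3, s5}, add states with every successor in Z. Already a fixed point.
Sat(AF (EF wait)) = {s0, s1, s3, s5}
AG (AF (EF wait)): greatest fixpoint, start Z0 = {s0, s1, s3, s5}, keep only states in Sat with every successor in Z. Z1 = {s1, s3, s5}; Z2 = {s3, s5}; Z3 = {s5}; fixed.
Sat(AG (AF (EF wait))) = {s5}
s4 ∉ Sat(AG (AF (EF wait))) = {s5}, so the formula does not hold at s4.

No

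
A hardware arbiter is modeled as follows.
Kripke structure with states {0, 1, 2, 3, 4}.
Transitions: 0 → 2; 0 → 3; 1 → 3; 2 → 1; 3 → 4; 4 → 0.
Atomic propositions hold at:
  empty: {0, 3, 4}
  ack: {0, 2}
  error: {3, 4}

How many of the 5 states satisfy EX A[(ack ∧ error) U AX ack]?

1

Sat(ack ∧ error) = ∅
Sat(AX ack) = {s : every successor in {0, 2}} = {4}
A[(ack ∧ error) U AX ack]: least fixpoint, start Z0 = Sat(AX ack) = {4}, add states in Sat(ack ∧ error) with every successor in Z. Already a fixed point.
Sat(A[(ack ∧ error) U AX ack]) = {4}
Sat(EX A[(ack ∧ error) U AX ack]) = {s : some successor in {4}} = {3}
|Sat(EX A[(ack ∧ error) U AX ack])| = |{3}| = 1.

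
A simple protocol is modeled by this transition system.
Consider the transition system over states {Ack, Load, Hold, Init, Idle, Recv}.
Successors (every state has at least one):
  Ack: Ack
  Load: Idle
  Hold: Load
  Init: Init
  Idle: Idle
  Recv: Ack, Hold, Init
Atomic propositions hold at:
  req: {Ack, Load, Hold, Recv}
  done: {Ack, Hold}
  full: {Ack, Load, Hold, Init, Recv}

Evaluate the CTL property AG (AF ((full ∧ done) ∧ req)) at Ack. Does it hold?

Yes

Sat(full ∧ done) = {Ack, Hold}
Sat((full ∧ done) ∧ req) = {Ack, Hold}
AF ((full ∧ done) ∧ req): least fixpoint, start Z0 = {Ack, Hold}, add states with every successor in Z. Already a fixed point.
Sat(AF ((full ∧ done) ∧ req)) = {Ack, Hold}
AG (AF ((full ∧ done) ∧ req)): greatest fixpoint, start Z0 = {Ack, Hold}, keep only states in Sat with every successor in Z. Z1 = {Ack}; fixed.
Sat(AG (AF ((full ∧ done) ∧ req))) = {Ack}
Ack ∈ Sat(AG (AF ((full ∧ done) ∧ req))) = {Ack}, so the formula holds at Ack.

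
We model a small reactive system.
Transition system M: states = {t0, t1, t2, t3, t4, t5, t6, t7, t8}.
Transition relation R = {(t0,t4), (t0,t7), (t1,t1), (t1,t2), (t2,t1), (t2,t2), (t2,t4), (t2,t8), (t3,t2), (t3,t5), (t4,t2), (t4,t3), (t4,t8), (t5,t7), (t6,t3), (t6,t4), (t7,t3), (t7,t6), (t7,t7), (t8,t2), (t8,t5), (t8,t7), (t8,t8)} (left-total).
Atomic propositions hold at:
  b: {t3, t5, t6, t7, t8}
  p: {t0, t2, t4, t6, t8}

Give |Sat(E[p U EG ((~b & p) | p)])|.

Sat(~b) = {t0, t1, t2, t4}
Sat(~b & p) = {t0, t2, t4}
Sat((~b & p) | p) = {t0, t2, t4, t6, t8}
EG ((~b & p) | p): greatest fixpoint, start Z0 = {t0, t2, t4, t6, t8}, keep only states in Sat with some successor in Z. Already a fixed point.
Sat(EG ((~b & p) | p)) = {t0, t2, t4, t6, t8}
E[p U EG ((~b & p) | p)]: least fixpoint, start Z0 = Sat(EG ((~b & p) | p)) = {t0, t2, t4, t6, t8}, add states in Sat(p) with some successor in Z. Already a fixed point.
Sat(E[p U EG ((~b & p) | p)]) = {t0, t2, t4, t6, t8}
|Sat(E[p U EG ((~b & p) | p)])| = |{t0, t2, t4, t6, t8}| = 5.

5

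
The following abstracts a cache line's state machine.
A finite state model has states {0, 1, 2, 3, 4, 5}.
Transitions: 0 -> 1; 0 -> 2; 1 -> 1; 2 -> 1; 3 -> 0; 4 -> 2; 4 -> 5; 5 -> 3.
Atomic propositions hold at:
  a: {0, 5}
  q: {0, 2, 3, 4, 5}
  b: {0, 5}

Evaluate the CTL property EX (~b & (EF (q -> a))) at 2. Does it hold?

Yes

Sat(~b) = {1, 2, 3, 4}
Sat(q -> a) = {0, 1, 5}
EF (q -> a): least fixpoint, start Z0 = {0, 1, 5}, add states with some successor in Z. Z1 = {0, 1, 2, 3, 4, 5}; fixed.
Sat(EF (q -> a)) = {0, 1, 2, 3, 4, 5}
Sat(~b & (EF (q -> a))) = {1, 2, 3, 4}
Sat(EX (~b & (EF (q -> a)))) = {s : some successor in {1, 2, 3, 4}} = {0, 1, 2, 4, 5}
2 ∈ Sat(EX (~b & (EF (q -> a)))) = {0, 1, 2, 4, 5}, so the formula holds at 2.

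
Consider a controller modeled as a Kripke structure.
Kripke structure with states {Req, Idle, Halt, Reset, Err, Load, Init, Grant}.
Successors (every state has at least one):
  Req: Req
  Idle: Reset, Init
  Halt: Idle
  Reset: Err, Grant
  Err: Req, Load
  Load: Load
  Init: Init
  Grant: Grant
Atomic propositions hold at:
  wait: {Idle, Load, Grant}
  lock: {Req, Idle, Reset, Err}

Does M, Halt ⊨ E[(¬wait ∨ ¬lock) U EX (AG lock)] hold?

No

Sat(¬wait) = {Req, Halt, Reset, Err, Init}
Sat(¬lock) = {Halt, Load, Init, Grant}
Sat(¬wait ∨ ¬lock) = {Req, Halt, Reset, Err, Load, Init, Grant}
AG lock: greatest fixpoint, start Z0 = {Req, Idle, Reset, Err}, keep only states in Sat with every successor in Z. Z1 = {Req}; fixed.
Sat(AG lock) = {Req}
Sat(EX (AG lock)) = {s : some successor in {Req}} = {Req, Err}
E[(¬wait ∨ ¬lock) U EX (AG lock)]: least fixpoint, start Z0 = Sat(EX (AG lock)) = {Req, Err}, add states in Sat(¬wait ∨ ¬lock) with some successor in Z. Z1 = {Req, Reset, Err}; fixed.
Sat(E[(¬wait ∨ ¬lock) U EX (AG lock)]) = {Req, Reset, Err}
Halt ∉ Sat(E[(¬wait ∨ ¬lock) U EX (AG lock)]) = {Req, Reset, Err}, so the formula does not hold at Halt.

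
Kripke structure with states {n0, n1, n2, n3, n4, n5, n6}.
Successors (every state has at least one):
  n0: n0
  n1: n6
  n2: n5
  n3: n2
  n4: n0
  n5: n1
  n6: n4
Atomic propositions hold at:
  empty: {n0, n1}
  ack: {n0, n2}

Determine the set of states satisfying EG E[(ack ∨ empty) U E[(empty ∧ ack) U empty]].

Sat(ack ∨ empty) = {n0, n1, n2}
Sat(empty ∧ ack) = {n0}
E[(empty ∧ ack) U empty]: least fixpoint, start Z0 = Sat(empty) = {n0, n1}, add states in Sat(empty ∧ ack) with some successor in Z. Already a fixed point.
Sat(E[(empty ∧ ack) U empty]) = {n0, n1}
E[(ack ∨ empty) U E[(empty ∧ ack) U empty]]: least fixpoint, start Z0 = Sat(E[(empty ∧ ack) U empty]) = {n0, n1}, add states in Sat(ack ∨ empty) with some successor in Z. Already a fixed point.
Sat(E[(ack ∨ empty) U E[(empty ∧ ack) U empty]]) = {n0, n1}
EG E[(ack ∨ empty) U E[(empty ∧ ack) U empty]]: greatest fixpoint, start Z0 = {n0, n1}, keep only states in Sat with some successor in Z. Z1 = {n0}; fixed.
Sat(EG E[(ack ∨ empty) U E[(empty ∧ ack) U empty]]) = {n0}

{n0}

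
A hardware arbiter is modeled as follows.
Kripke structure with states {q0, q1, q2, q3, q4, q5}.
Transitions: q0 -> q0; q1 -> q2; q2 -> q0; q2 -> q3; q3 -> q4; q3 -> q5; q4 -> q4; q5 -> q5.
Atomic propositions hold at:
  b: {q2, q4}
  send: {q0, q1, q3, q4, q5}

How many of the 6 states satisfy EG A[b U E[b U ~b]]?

Sat(~b) = {q0, q1, q3, q5}
E[b U ~b]: least fixpoint, start Z0 = Sat(~b) = {q0, q1, q3, q5}, add states in Sat(b) with some successor in Z. Z1 = {q0, q1, q2, q3, q5}; fixed.
Sat(E[b U ~b]) = {q0, q1, q2, q3, q5}
A[b U E[b U ~b]]: least fixpoint, start Z0 = Sat(E[b U ~b]) = {q0, q1, q2, q3, q5}, add states in Sat(b) with every successor in Z. Already a fixed point.
Sat(A[b U E[b U ~b]]) = {q0, q1, q2, q3, q5}
EG A[b U E[b U ~b]]: greatest fixpoint, start Z0 = {q0, q1, q2, q3, q5}, keep only states in Sat with some successor in Z. Already a fixed point.
Sat(EG A[b U E[b U ~b]]) = {q0, q1, q2, q3, q5}
|Sat(EG A[b U E[b U ~b]])| = |{q0, q1, q2, q3, q5}| = 5.

5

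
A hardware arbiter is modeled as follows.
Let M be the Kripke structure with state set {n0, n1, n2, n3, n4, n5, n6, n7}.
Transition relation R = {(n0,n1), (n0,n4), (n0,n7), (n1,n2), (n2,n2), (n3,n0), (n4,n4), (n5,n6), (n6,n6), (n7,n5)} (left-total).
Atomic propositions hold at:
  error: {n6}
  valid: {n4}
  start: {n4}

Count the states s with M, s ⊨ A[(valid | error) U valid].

Sat(valid | error) = {n4, n6}
A[(valid | error) U valid]: least fixpoint, start Z0 = Sat(valid) = {n4}, add states in Sat(valid | error) with every successor in Z. Already a fixed point.
Sat(A[(valid | error) U valid]) = {n4}
|Sat(A[(valid | error) U valid])| = |{n4}| = 1.

1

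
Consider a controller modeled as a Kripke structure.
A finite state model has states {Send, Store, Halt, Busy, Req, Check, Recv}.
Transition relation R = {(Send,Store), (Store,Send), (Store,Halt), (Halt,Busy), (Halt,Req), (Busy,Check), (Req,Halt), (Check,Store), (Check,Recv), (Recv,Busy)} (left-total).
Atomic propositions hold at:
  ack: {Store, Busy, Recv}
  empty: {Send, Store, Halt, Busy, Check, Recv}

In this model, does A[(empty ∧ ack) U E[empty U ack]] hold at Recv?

Sat(empty ∧ ack) = {Store, Busy, Recv}
E[empty U ack]: least fixpoint, start Z0 = Sat(ack) = {Store, Busy, Recv}, add states in Sat(empty) with some successor in Z. Z1 = {Send, Store, Halt, Busy, Check, Recv}; fixed.
Sat(E[empty U ack]) = {Send, Store, Halt, Busy, Check, Recv}
A[(empty ∧ ack) U E[empty U ack]]: least fixpoint, start Z0 = Sat(E[empty U ack]) = {Send, Store, Halt, Busy, Check, Recv}, add states in Sat(empty ∧ ack) with every successor in Z. Already a fixed point.
Sat(A[(empty ∧ ack) U E[empty U ack]]) = {Send, Store, Halt, Busy, Check, Recv}
Recv ∈ Sat(A[(empty ∧ ack) U E[empty U ack]]) = {Send, Store, Halt, Busy, Check, Recv}, so the formula holds at Recv.

Yes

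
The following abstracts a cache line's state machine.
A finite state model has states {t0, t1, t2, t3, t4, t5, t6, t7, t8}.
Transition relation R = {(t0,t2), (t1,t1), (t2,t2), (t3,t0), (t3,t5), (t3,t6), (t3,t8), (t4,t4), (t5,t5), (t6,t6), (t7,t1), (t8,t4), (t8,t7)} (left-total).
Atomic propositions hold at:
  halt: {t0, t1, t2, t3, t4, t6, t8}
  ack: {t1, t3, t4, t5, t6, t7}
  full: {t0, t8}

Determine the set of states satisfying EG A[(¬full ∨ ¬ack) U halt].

Sat(¬full) = {t1, t2, t3, t4, t5, t6, t7}
Sat(¬ack) = {t0, t2, t8}
Sat(¬full ∨ ¬ack) = {t0, t1, t2, t3, t4, t5, t6, t7, t8}
A[(¬full ∨ ¬ack) U halt]: least fixpoint, start Z0 = Sat(halt) = {t0, t1, t2, t3, t4, t6, t8}, add states in Sat(¬full ∨ ¬ack) with every successor in Z. Z1 = {t0, t1, t2, t3, t4, t6, t7, t8}; fixed.
Sat(A[(¬full ∨ ¬ack) U halt]) = {t0, t1, t2, t3, t4, t6, t7, t8}
EG A[(¬full ∨ ¬ack) U halt]: greatest fixpoint, start Z0 = {t0, t1, t2, t3, t4, t6, t7, t8}, keep only states in Sat with some successor in Z. Already a fixed point.
Sat(EG A[(¬full ∨ ¬ack) U halt]) = {t0, t1, t2, t3, t4, t6, t7, t8}

{t0, t1, t2, t3, t4, t6, t7, t8}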